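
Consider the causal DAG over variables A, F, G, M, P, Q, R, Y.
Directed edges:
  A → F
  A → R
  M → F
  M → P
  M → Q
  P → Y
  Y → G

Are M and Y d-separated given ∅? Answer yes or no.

No — M and Y are d-connected given ∅.

Bayes-Ball from M | ∅ reaches {F,G,P,Q,Y}.
Y ∈ reach(M|∅) ⇒ M ⊥̸ Y | ∅.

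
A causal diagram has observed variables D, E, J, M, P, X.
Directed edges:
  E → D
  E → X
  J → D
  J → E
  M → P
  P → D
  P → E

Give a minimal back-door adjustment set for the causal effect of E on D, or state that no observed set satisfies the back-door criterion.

desc(E)\{E}={D,X}; candidates ⊆ {J,M,P}.
size 0: {}; under {} E still reaches {D,J,M,P} ∋ D.
size 1: {J}, {M}, {P}; under {J} E still reaches {D,M,P} ∋ D.
{J,P}: E⊥D given {J,P} in G with E→· removed — back-door holds.

E→D: minimal back-door set {J, P}.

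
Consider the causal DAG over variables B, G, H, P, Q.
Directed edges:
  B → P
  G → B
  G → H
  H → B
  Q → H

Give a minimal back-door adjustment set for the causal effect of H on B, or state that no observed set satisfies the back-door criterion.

H→B: minimal back-door set {G}.

desc(H)\{H}={B,P}; candidates ⊆ {G,Q}.
size 0: {}; under {} H still reaches {B,G,P,Q} ∋ B.
{G}: H⊥B given {G} in G with H→· removed — back-door holds.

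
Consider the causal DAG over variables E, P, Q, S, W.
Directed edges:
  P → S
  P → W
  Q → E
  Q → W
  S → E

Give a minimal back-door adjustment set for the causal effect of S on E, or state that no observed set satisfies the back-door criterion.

desc(S)\{S}={E}; candidates ⊆ {P,Q,W}.
∅: S⊥E given ∅ in G with S→· removed — back-door holds.

S→E: minimal back-door set ∅.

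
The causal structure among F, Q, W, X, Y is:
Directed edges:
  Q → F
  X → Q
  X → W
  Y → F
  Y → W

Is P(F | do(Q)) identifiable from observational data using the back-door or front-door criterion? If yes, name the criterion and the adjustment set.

desc(Q)\{Q}={F}; candidates ⊆ {W,X,Y}.
∅: Q⊥F given ∅ in G with Q→· removed — back-door holds.
P(F|do(Q)) = P(F|Q) — no adjustment needed.

P(F|do(Q)): backdoor, adjust for ∅.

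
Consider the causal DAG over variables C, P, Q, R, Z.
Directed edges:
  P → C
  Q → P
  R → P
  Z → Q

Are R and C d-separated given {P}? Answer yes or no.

Bayes-Ball from R | {P} reaches {Q,Z}.
C ∉ reach(R|{P}) ⇒ R ⊥ C | {P}.

Yes — R ⊥ C | {P}.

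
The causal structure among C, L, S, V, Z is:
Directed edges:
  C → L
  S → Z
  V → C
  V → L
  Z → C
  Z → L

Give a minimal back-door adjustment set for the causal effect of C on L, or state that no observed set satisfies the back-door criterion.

C→L: minimal back-door set {V, Z}.

desc(C)\{C}={L}; candidates ⊆ {S,V,Z}.
size 0: {}; under {} C still reaches {L,S,V,Z} ∋ L.
size 1: {S}, {V}, {Z}; under {S} C still reaches {L,V,Z} ∋ L.
{V,Z}: C⊥L given {V,Z} in G with C→· removed — back-door holds.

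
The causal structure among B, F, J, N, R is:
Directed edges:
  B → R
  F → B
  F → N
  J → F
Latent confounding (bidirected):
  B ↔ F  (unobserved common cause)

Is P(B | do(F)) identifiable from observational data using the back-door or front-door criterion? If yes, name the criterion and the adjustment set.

P(B|do(F)): not identifiable (no BD/FD set).

desc(F)\{F}={B,N,R}; candidates ⊆ {J}.
F↔B: latent back-door arc(s) into F.
size 0: {}; under {} F still reaches {B,J,R} ∋ B.
size 1: {J}; under {J} F still reaches {B,R} ∋ B.
F↔B cannot be blocked by any observed set — no back-door set.
No mediator lies on a directed F→…→B path.
Neither criterion identifies P(B|do(F)) in this graph.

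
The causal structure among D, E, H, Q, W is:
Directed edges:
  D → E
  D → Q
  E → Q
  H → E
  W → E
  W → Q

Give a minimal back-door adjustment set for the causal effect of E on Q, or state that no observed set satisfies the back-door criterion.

E→Q: minimal back-door set {D, W}.

desc(E)\{E}={Q}; candidates ⊆ {D,H,W}.
size 0: {}; under {} E still reaches {D,H,Q,W} ∋ Q.
size 1: {D}, {H}, {W}; under {D} E still reaches {H,Q,W} ∋ Q.
{D,W}: E⊥Q given {D,W} in G with E→· removed — back-door holds.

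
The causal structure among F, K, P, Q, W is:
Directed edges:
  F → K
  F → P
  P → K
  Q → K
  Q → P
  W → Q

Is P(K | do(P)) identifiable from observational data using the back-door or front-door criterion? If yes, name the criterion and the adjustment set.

P(K|do(P)): backdoor, adjust for {F, Q}.

desc(P)\{P}={K}; candidates ⊆ {F,Q,W}.
size 0: {}; under {} P still reaches {F,K,Q,W} ∋ K.
size 1: {F}, {Q}, {W}; under {F} P still reaches {K,Q,W} ∋ K.
{F,Q}: P⊥K given {F,Q} in G with P→· removed — back-door holds.
P(K|do(P)) = Σ_{F,Q} P(K|P,F,Q)·P(F,Q).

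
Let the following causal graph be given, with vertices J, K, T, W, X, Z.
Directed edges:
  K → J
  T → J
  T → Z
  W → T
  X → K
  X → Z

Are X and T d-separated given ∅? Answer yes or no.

Yes — X ⊥ T | ∅.

Bayes-Ball from X | ∅ reaches {J,K,Z}.
T ∉ reach(X|∅) ⇒ X ⊥ T | ∅.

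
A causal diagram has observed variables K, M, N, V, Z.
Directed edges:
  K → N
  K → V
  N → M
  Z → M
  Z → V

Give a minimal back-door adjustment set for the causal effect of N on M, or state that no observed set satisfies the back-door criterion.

desc(N)\{N}={M}; candidates ⊆ {K,V,Z}.
∅: N⊥M given ∅ in G with N→· removed — back-door holds.

N→M: minimal back-door set ∅.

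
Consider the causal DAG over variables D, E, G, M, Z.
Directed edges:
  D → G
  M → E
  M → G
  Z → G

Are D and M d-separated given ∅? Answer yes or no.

Yes — D ⊥ M | ∅.

Bayes-Ball from D | ∅ reaches {G}.
M ∉ reach(D|∅) ⇒ D ⊥ M | ∅.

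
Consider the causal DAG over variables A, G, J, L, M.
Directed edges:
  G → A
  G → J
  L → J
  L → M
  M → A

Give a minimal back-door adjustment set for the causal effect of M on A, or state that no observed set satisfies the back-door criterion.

desc(M)\{M}={A}; candidates ⊆ {G,J,L}.
∅: M⊥A given ∅ in G with M→· removed — back-door holds.

M→A: minimal back-door set ∅.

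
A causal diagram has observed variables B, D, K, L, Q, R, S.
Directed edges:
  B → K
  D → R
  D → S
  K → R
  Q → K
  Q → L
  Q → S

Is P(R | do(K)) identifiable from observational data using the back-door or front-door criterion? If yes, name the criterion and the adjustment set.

P(R|do(K)): backdoor, adjust for ∅.

desc(K)\{K}={R}; candidates ⊆ {B,D,L,Q,S}.
∅: K⊥R given ∅ in G with K→· removed — back-door holds.
P(R|do(K)) = P(R|K) — no adjustment needed.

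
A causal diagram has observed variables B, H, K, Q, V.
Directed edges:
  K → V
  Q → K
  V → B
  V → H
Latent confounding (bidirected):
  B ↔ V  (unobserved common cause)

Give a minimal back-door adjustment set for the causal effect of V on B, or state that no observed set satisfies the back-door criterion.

desc(V)\{V}={B,H}; candidates ⊆ {K,Q}.
V↔B: latent back-door arc(s) into V.
size 0: {}; under {} V still reaches {B,K,Q} ∋ B.
size 1: {K}, {Q}; under {K} V still reaches {B} ∋ B.
size 2: {K,Q}; under {K,Q} V still reaches {B} ∋ B.
V↔B cannot be blocked by any observed set — no back-door set.

V→B: no observed back-door set.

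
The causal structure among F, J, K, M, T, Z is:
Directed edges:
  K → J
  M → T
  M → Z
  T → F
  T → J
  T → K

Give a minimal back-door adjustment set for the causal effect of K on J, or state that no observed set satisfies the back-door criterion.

desc(K)\{K}={J}; candidates ⊆ {F,M,T,Z}.
size 0: {}; under {} K still reaches {F,J,M,T,Z} ∋ J.
{T}: K⊥J given {T} in G with K→· removed — back-door holds.

K→J: minimal back-door set {T}.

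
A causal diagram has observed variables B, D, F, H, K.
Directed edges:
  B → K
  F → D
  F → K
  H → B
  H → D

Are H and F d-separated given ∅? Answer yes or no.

Bayes-Ball from H | ∅ reaches {B,D,K}.
F ∉ reach(H|∅) ⇒ H ⊥ F | ∅.

Yes — H ⊥ F | ∅.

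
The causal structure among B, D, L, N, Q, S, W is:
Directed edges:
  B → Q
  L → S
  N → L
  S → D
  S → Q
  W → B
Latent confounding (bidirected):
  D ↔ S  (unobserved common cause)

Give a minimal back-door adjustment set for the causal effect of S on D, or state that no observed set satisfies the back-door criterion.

S→D: no observed back-door set.

desc(S)\{S}={D,Q}; candidates ⊆ {B,L,N,W}.
S↔D: latent back-door arc(s) into S.
size 0: {}; under {} S still reaches {D,L,N} ∋ D.
size 1: {B}, {L}, {N} …(+1); under {B} S still reaches {D,L,N} ∋ D.
size 2: {B,L}, {B,N}, {B,W} …(+3); under {B,L} S still reaches {D} ∋ D.
S↔D cannot be blocked by any observed set — no back-door set.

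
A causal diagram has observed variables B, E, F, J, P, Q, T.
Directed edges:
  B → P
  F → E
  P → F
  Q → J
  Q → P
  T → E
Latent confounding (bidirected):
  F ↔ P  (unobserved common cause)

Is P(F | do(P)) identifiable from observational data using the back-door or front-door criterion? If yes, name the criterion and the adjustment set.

desc(P)\{P}={E,F}; candidates ⊆ {B,J,Q,T}.
P↔F: latent back-door arc(s) into P.
size 0: {}; under {} P still reaches {B,E,F,J,Q} ∋ F.
size 1: {B}, {J}, {Q} …(+1); under {B} P still reaches {E,F,J,Q} ∋ F.
size 2: {B,J}, {B,Q}, {B,T} …(+3); under {B,J} P still reaches {E,F,Q} ∋ F.
P↔F cannot be blocked by any observed set — no back-door set.
No mediator lies on a directed P→…→F path.
Neither criterion identifies P(F|do(P)) in this graph.

P(F|do(P)): not identifiable (no BD/FD set).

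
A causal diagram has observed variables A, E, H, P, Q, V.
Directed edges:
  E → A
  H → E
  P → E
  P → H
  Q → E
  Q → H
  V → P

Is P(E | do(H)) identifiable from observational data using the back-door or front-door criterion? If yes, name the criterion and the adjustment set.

P(E|do(H)): backdoor, adjust for {P, Q}.

desc(H)\{H}={A,E}; candidates ⊆ {P,Q,V}.
size 0: {}; under {} H still reaches {A,E,P,Q,V} ∋ E.
size 1: {P}, {Q}, {V}; under {P} H still reaches {A,E,Q} ∋ E.
{P,Q}: H⊥E given {P,Q} in G with H→· removed — back-door holds.
P(E|do(H)) = Σ_{P,Q} P(E|H,P,Q)·P(P,Q).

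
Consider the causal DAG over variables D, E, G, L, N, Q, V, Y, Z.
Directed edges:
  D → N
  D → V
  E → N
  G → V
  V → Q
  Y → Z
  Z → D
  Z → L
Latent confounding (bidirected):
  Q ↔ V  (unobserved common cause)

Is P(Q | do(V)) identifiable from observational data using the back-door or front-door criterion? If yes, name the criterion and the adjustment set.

desc(V)\{V}={Q}; candidates ⊆ {D,E,G,L,N,Y,Z}.
V↔Q: latent back-door arc(s) into V.
size 0: {}; under {} V still reaches {D,G,L,N,Q,Y,Z} ∋ Q.
size 1: {D}, {E}, {G} …(+4); under {D} V still reaches {G,Q} ∋ Q.
size 2: {D,E}, {D,G}, {D,L} …(+18); under {D,E} V still reaches {G,Q} ∋ Q.
V↔Q cannot be blocked by any observed set — no back-door set.
No mediator lies on a directed V→…→Q path.
Neither criterion identifies P(Q|do(V)) in this graph.

P(Q|do(V)): not identifiable (no BD/FD set).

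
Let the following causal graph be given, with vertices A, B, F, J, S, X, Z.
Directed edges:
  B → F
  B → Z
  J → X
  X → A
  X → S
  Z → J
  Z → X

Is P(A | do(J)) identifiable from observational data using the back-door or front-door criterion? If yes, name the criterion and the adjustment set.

P(A|do(J)): backdoor, adjust for {Z}.

desc(J)\{J}={A,S,X}; candidates ⊆ {B,F,Z}.
size 0: {}; under {} J still reaches {A,B,F,S,X,Z} ∋ A.
{Z}: J⊥A given {Z} in G with J→· removed — back-door holds.
P(A|do(J)) = Σ_{Z} P(A|J,Z)·P(Z).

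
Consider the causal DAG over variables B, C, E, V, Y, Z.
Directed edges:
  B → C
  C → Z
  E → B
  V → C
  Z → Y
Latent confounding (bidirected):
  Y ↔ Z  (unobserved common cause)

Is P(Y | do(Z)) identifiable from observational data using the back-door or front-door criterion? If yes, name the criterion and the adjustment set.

P(Y|do(Z)): not identifiable (no BD/FD set).

desc(Z)\{Z}={Y}; candidates ⊆ {B,C,E,V}.
Z↔Y: latent back-door arc(s) into Z.
size 0: {}; under {} Z still reaches {B,C,E,V,Y} ∋ Y.
size 1: {B}, {C}, {E} …(+1); under {B} Z still reaches {C,V,Y} ∋ Y.
size 2: {B,C}, {B,E}, {B,V} …(+3); under {B,C} Z still reaches {Y} ∋ Y.
Z↔Y cannot be blocked by any observed set — no back-door set.
No mediator lies on a directed Z→…→Y path.
Neither criterion identifies P(Y|do(Z)) in this graph.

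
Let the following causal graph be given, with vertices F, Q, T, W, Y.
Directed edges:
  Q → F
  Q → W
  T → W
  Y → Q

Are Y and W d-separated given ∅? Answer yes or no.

No — Y and W are d-connected given ∅.

Bayes-Ball from Y | ∅ reaches {F,Q,W}.
W ∈ reach(Y|∅) ⇒ Y ⊥̸ W | ∅.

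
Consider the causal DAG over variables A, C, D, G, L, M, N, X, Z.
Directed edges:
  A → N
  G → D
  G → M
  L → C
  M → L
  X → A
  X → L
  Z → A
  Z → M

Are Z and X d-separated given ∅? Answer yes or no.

Yes — Z ⊥ X | ∅.

Bayes-Ball from Z | ∅ reaches {A,C,L,M,N}.
X ∉ reach(Z|∅) ⇒ Z ⊥ X | ∅.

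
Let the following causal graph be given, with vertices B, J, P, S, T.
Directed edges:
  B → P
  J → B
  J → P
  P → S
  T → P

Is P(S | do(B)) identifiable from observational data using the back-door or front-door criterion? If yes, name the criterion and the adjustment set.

desc(B)\{B}={P,S}; candidates ⊆ {J,T}.
size 0: {}; under {} B still reaches {J,P,S} ∋ S.
{J}: B⊥S given {J} in G with B→· removed — back-door holds.
P(S|do(B)) = Σ_{J} P(S|B,J)·P(J).

P(S|do(B)): backdoor, adjust for {J}.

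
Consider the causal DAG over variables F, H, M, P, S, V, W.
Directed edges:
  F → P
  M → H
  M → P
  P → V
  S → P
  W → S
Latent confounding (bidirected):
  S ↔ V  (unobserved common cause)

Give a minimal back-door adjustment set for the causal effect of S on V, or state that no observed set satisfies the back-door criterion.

desc(S)\{S}={P,V}; candidates ⊆ {F,H,M,W}.
S↔V: latent back-door arc(s) into S.
size 0: {}; under {} S still reaches {V,W} ∋ V.
size 1: {F}, {H}, {M} …(+1); under {F} S still reaches {V,W} ∋ V.
size 2: {F,H}, {F,M}, {F,W} …(+3); under {F,H} S still reaches {V,W} ∋ V.
S↔V cannot be blocked by any observed set — no back-door set.

S→V: no observed back-door set.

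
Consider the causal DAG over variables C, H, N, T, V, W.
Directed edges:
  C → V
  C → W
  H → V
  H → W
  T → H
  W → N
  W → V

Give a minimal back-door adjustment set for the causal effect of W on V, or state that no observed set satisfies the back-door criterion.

W→V: minimal back-door set {C, H}.

desc(W)\{W}={N,V}; candidates ⊆ {C,H,T}.
size 0: {}; under {} W still reaches {C,H,T,V} ∋ V.
size 1: {C}, {H}, {T}; under {C} W still reaches {H,T,V} ∋ V.
{C,H}: W⊥V given {C,H} in G with W→· removed — back-door holds.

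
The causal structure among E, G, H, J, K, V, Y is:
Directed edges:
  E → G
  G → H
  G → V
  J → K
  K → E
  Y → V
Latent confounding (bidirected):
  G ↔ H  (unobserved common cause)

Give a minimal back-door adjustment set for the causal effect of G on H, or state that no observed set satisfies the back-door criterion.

G→H: no observed back-door set.

desc(G)\{G}={H,V}; candidates ⊆ {E,J,K,Y}.
G↔H: latent back-door arc(s) into G.
size 0: {}; under {} G still reaches {E,H,J,K} ∋ H.
size 1: {E}, {J}, {K} …(+1); under {E} G still reaches {H} ∋ H.
size 2: {E,J}, {E,K}, {E,Y} …(+3); under {E,J} G still reaches {H} ∋ H.
G↔H cannot be blocked by any observed set — no back-door set.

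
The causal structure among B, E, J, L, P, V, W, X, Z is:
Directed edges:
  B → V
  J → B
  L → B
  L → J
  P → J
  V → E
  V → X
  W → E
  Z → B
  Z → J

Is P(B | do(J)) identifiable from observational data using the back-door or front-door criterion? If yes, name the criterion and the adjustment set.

P(B|do(J)): backdoor, adjust for {L, Z}.

desc(J)\{J}={B,E,V,X}; candidates ⊆ {L,P,W,Z}.
size 0: {}; under {} J still reaches {B,E,L,P,V,X,Z} ∋ B.
size 1: {L}, {P}, {W} …(+1); under {L} J still reaches {B,E,P,V,X,Z} ∋ B.
{L,Z}: J⊥B given {L,Z} in G with J→· removed — back-door holds.
P(B|do(J)) = Σ_{L,Z} P(B|J,L,Z)·P(L,Z).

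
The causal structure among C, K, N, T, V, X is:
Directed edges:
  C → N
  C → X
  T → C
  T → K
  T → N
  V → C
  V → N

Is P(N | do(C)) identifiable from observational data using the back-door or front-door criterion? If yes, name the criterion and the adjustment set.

desc(C)\{C}={N,X}; candidates ⊆ {K,T,V}.
size 0: {}; under {} C still reaches {K,N,T,V} ∋ N.
size 1: {K}, {T}, {V}; under {K} C still reaches {N,T,V} ∋ N.
{T,V}: C⊥N given {T,V} in G with C→· removed — back-door holds.
P(N|do(C)) = Σ_{T,V} P(N|C,T,V)·P(T,V).

P(N|do(C)): backdoor, adjust for {T, V}.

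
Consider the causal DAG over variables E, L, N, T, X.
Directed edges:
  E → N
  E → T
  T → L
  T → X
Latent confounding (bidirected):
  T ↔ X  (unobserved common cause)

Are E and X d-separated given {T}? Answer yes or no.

No — E and X are d-connected given {T}.

Bayes-Ball from E | {T} reaches {N,X}.
X ∈ reach(E|{T}) ⇒ E ⊥̸ X | {T}.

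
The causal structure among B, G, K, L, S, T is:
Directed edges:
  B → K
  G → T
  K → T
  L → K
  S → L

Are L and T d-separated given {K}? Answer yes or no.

Yes — L ⊥ T | {K}.

Bayes-Ball from L | {K} reaches {B,S}.
T ∉ reach(L|{K}) ⇒ L ⊥ T | {K}.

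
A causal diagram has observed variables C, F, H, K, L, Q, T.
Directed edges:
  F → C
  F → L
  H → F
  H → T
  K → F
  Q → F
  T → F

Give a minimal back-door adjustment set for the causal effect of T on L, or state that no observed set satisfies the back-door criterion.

desc(T)\{T}={C,F,L}; candidates ⊆ {H,K,Q}.
size 0: {}; under {} T still reaches {C,F,H,L} ∋ L.
{H}: T⊥L given {H} in G with T→· removed — back-door holds.

T→L: minimal back-door set {H}.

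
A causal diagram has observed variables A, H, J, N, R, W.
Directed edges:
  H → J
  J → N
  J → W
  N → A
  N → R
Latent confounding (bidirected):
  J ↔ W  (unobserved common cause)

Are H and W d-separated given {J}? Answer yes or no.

No — H and W are d-connected given {J}.

Bayes-Ball from H | {J} reaches {W}.
W ∈ reach(H|{J}) ⇒ H ⊥̸ W | {J}.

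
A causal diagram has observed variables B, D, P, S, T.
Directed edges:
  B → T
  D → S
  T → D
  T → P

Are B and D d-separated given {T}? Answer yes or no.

Yes — B ⊥ D | {T}.

Bayes-Ball from B | {T} reaches ∅.
D ∉ reach(B|{T}) ⇒ B ⊥ D | {T}.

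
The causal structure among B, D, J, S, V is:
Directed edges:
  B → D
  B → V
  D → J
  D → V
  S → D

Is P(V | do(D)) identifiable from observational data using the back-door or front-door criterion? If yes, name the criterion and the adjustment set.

P(V|do(D)): backdoor, adjust for {B}.

desc(D)\{D}={J,V}; candidates ⊆ {B,S}.
size 0: {}; under {} D still reaches {B,S,V} ∋ V.
{B}: D⊥V given {B} in G with D→· removed — back-door holds.
P(V|do(D)) = Σ_{B} P(V|D,B)·P(B).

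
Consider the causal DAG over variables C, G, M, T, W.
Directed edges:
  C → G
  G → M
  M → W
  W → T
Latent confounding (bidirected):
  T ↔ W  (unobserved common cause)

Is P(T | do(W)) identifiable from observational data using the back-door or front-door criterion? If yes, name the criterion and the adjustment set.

desc(W)\{W}={T}; candidates ⊆ {C,G,M}.
W↔T: latent back-door arc(s) into W.
size 0: {}; under {} W still reaches {C,G,M,T} ∋ T.
size 1: {C}, {G}, {M}; under {C} W still reaches {G,M,T} ∋ T.
size 2: {C,G}, {C,M}, {G,M}; under {C,G} W still reaches {M,T} ∋ T.
W↔T cannot be blocked by any observed set — no back-door set.
No mediator lies on a directed W→…→T path.
Neither criterion identifies P(T|do(W)) in this graph.

P(T|do(W)): not identifiable (no BD/FD set).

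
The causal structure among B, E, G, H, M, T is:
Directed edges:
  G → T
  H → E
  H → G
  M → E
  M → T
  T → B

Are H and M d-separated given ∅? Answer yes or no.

Bayes-Ball from H | ∅ reaches {B,E,G,T}.
M ∉ reach(H|∅) ⇒ H ⊥ M | ∅.

Yes — H ⊥ M | ∅.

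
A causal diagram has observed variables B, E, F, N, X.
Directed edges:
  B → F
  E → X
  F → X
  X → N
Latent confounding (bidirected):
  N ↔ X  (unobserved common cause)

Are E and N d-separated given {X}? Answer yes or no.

No — E and N are d-connected given {X}.

Bayes-Ball from E | {X} reaches {B,F,N}.
N ∈ reach(E|{X}) ⇒ E ⊥̸ N | {X}.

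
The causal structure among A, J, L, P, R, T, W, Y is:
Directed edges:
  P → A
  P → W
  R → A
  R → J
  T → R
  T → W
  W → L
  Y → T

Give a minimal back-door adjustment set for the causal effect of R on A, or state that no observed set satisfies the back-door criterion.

desc(R)\{R}={A,J}; candidates ⊆ {L,P,T,W,Y}.
∅: R⊥A given ∅ in G with R→· removed — back-door holds.

R→A: minimal back-door set ∅.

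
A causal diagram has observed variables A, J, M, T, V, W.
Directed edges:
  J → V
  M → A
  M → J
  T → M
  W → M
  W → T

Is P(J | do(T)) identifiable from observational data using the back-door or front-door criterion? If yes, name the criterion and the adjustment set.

P(J|do(T)): backdoor, adjust for {W}.

desc(T)\{T}={A,J,M,V}; candidates ⊆ {W}.
size 0: {}; under {} T still reaches {A,J,M,V,W} ∋ J.
{W}: T⊥J given {W} in G with T→· removed — back-door holds.
P(J|do(T)) = Σ_{W} P(J|T,W)·P(W).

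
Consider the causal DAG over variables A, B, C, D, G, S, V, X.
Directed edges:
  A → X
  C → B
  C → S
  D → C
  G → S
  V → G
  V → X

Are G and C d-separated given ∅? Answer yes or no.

Bayes-Ball from G | ∅ reaches {S,V,X}.
C ∉ reach(G|∅) ⇒ G ⊥ C | ∅.

Yes — G ⊥ C | ∅.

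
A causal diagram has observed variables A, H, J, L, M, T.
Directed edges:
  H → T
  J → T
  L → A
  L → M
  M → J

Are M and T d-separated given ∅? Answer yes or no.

No — M and T are d-connected given ∅.

Bayes-Ball from M | ∅ reaches {A,J,L,T}.
T ∈ reach(M|∅) ⇒ M ⊥̸ T | ∅.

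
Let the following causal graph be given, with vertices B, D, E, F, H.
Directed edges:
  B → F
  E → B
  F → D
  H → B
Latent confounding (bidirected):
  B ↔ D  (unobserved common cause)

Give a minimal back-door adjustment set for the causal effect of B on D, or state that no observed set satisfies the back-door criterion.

desc(B)\{B}={D,F}; candidates ⊆ {E,H}.
B↔D: latent back-door arc(s) into B.
size 0: {}; under {} B still reaches {D,E,H} ∋ D.
size 1: {E}, {H}; under {E} B still reaches {D,H} ∋ D.
size 2: {E,H}; under {E,H} B still reaches {D} ∋ D.
B↔D cannot be blocked by any observed set — no back-door set.

B→D: no observed back-door set.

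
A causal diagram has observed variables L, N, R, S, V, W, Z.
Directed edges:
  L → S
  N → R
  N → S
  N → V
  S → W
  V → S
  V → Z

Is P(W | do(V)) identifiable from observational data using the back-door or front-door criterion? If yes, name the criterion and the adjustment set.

desc(V)\{V}={S,W,Z}; candidates ⊆ {L,N,R}.
size 0: {}; under {} V still reaches {N,R,S,W} ∋ W.
{N}: V⊥W given {N} in G with V→· removed — back-door holds.
P(W|do(V)) = Σ_{N} P(W|V,N)·P(N).

P(W|do(V)): backdoor, adjust for {N}.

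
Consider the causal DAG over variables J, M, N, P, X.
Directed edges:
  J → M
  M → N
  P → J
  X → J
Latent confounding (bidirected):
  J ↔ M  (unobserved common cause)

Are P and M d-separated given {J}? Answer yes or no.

No — P and M are d-connected given {J}.

Bayes-Ball from P | {J} reaches {M,N,X}.
M ∈ reach(P|{J}) ⇒ P ⊥̸ M | {J}.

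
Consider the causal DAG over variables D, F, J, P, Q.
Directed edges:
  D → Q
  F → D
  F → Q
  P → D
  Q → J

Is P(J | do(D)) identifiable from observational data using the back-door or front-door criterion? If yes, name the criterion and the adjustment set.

P(J|do(D)): backdoor, adjust for {F}.

desc(D)\{D}={J,Q}; candidates ⊆ {F,P}.
size 0: {}; under {} D still reaches {F,J,P,Q} ∋ J.
{F}: D⊥J given {F} in G with D→· removed — back-door holds.
P(J|do(D)) = Σ_{F} P(J|D,F)·P(F).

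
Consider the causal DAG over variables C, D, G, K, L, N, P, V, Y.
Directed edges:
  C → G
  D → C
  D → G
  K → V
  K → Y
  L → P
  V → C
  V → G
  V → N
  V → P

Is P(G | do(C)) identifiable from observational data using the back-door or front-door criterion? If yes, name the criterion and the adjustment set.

P(G|do(C)): backdoor, adjust for {D, V}.

desc(C)\{C}={G}; candidates ⊆ {D,K,L,N,P,V,Y}.
size 0: {}; under {} C still reaches {D,G,K,N,P,V,Y} ∋ G.
size 1: {D}, {K}, {L} …(+4); under {D} C still reaches {G,K,N,P,V,Y} ∋ G.
{D,V}: C⊥G given {D,V} in G with C→· removed — back-door holds.
P(G|do(C)) = Σ_{D,V} P(G|C,D,V)·P(D,V).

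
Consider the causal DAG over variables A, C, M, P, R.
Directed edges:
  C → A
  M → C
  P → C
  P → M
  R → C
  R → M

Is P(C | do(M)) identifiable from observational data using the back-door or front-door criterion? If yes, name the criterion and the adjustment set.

desc(M)\{M}={A,C}; candidates ⊆ {P,R}.
size 0: {}; under {} M still reaches {A,C,P,R} ∋ C.
size 1: {P}, {R}; under {P} M still reaches {A,C,R} ∋ C.
{P,R}: M⊥C given {P,R} in G with M→· removed — back-door holds.
P(C|do(M)) = Σ_{P,R} P(C|M,P,R)·P(P,R).

P(C|do(M)): backdoor, adjust for {P, R}.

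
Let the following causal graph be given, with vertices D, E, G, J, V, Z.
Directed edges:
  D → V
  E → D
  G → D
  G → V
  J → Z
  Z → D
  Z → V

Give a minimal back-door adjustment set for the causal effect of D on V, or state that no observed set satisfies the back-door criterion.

desc(D)\{D}={V}; candidates ⊆ {E,G,J,Z}.
size 0: {}; under {} D still reaches {E,G,J,V,Z} ∋ V.
size 1: {E}, {G}, {J} …(+1); under {E} D still reaches {G,J,V,Z} ∋ V.
{G,Z}: D⊥V given {G,Z} in G with D→· removed — back-door holds.

D→V: minimal back-door set {G, Z}.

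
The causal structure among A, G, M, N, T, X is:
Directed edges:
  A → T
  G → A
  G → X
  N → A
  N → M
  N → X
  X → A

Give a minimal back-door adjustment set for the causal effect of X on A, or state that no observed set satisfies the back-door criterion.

desc(X)\{X}={A,T}; candidates ⊆ {G,M,N}.
size 0: {}; under {} X still reaches {A,G,M,N,T} ∋ A.
size 1: {G}, {M}, {N}; under {G} X still reaches {A,M,N,T} ∋ A.
{G,N}: X⊥A given {G,N} in G with X→· removed — back-door holds.

X→A: minimal back-door set {G, N}.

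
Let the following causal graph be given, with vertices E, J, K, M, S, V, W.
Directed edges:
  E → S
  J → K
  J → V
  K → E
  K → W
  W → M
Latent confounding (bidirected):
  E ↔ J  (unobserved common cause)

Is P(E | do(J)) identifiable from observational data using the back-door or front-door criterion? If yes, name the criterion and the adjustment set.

desc(J)\{J}={E,K,M,S,V,W}; candidates ⊆ {—}.
J↔E: latent back-door arc(s) into J.
size 0: {}; under {} J still reaches {E,S} ∋ E.
J↔E cannot be blocked by any observed set — no back-door set.
{K}: (i) intercepts every directed J→E path; (ii) no back-door J→{K}; (iii) {J} blocks every back-door {K}→E. Front-door holds.
P(E|do(J)) = Σ_{K} P(K|J) Σ_{J'} P(E|K,J')P(J').

P(E|do(J)): frontdoor, adjust for {K}.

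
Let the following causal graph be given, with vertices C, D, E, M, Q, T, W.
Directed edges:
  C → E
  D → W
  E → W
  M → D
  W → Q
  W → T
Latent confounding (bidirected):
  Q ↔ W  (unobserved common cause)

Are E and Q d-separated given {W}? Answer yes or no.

Bayes-Ball from E | {W} reaches {C,D,M,Q}.
Q ∈ reach(E|{W}) ⇒ E ⊥̸ Q | {W}.

No — E and Q are d-connected given {W}.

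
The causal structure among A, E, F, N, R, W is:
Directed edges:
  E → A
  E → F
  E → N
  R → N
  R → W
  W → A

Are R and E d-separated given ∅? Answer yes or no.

Bayes-Ball from R | ∅ reaches {A,N,W}.
E ∉ reach(R|∅) ⇒ R ⊥ E | ∅.

Yes — R ⊥ E | ∅.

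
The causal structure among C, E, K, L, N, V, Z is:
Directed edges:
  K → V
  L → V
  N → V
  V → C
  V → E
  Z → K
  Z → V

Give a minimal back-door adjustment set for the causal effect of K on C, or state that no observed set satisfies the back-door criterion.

K→C: minimal back-door set {Z}.

desc(K)\{K}={C,E,V}; candidates ⊆ {L,N,Z}.
size 0: {}; under {} K still reaches {C,E,V,Z} ∋ C.
{Z}: K⊥C given {Z} in G with K→· removed — back-door holds.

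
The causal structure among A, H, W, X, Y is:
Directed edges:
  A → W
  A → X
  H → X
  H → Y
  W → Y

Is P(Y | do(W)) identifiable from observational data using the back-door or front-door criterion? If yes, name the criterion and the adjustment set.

P(Y|do(W)): backdoor, adjust for ∅.

desc(W)\{W}={Y}; candidates ⊆ {A,H,X}.
∅: W⊥Y given ∅ in G with W→· removed — back-door holds.
P(Y|do(W)) = P(Y|W) — no adjustment needed.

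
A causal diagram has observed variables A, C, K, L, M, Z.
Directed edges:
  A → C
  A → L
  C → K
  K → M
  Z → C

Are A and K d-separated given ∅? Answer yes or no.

No — A and K are d-connected given ∅.

Bayes-Ball from A | ∅ reaches {C,K,L,M}.
K ∈ reach(A|∅) ⇒ A ⊥̸ K | ∅.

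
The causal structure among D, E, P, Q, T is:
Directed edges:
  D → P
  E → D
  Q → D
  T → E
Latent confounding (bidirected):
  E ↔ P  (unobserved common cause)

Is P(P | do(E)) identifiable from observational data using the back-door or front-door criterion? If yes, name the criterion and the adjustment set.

P(P|do(E)): frontdoor, adjust for {D}.

desc(E)\{E}={D,P}; candidates ⊆ {Q,T}.
E↔P: latent back-door arc(s) into E.
size 0: {}; under {} E still reaches {P,T} ∋ P.
size 1: {Q}, {T}; under {Q} E still reaches {P,T} ∋ P.
size 2: {Q,T}; under {Q,T} E still reaches {P} ∋ P.
E↔P cannot be blocked by any observed set — no back-door set.
{D}: (i) intercepts every directed E→P path; (ii) no back-door E→{D}; (iii) {E} blocks every back-door {D}→P. Front-door holds.
P(P|do(E)) = Σ_{D} P(D|E) Σ_{E'} P(P|D,E')P(E').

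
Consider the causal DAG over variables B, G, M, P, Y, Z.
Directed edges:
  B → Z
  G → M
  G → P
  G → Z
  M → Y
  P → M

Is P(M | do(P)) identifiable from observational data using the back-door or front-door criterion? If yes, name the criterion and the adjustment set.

P(M|do(P)): backdoor, adjust for {G}.

desc(P)\{P}={M,Y}; candidates ⊆ {B,G,Z}.
size 0: {}; under {} P still reaches {G,M,Y,Z} ∋ M.
{G}: P⊥M given {G} in G with P→· removed — back-door holds.
P(M|do(P)) = Σ_{G} P(M|P,G)·P(G).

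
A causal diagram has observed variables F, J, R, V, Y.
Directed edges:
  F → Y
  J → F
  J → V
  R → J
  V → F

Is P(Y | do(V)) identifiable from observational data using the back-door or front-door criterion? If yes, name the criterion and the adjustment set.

P(Y|do(V)): backdoor, adjust for {J}.

desc(V)\{V}={F,Y}; candidates ⊆ {J,R}.
size 0: {}; under {} V still reaches {F,J,R,Y} ∋ Y.
{J}: V⊥Y given {J} in G with V→· removed — back-door holds.
P(Y|do(V)) = Σ_{J} P(Y|V,J)·P(J).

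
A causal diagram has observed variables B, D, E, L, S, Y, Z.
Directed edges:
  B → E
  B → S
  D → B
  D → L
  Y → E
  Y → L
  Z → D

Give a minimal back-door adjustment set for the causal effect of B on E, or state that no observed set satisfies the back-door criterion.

B→E: minimal back-door set ∅.

desc(B)\{B}={E,S}; candidates ⊆ {D,L,Y,Z}.
∅: B⊥E given ∅ in G with B→· removed — back-door holds.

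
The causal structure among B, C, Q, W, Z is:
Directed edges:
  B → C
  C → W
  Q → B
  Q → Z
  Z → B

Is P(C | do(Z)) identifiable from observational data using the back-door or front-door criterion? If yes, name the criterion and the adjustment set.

desc(Z)\{Z}={B,C,W}; candidates ⊆ {Q}.
size 0: {}; under {} Z still reaches {B,C,Q,W} ∋ C.
{Q}: Z⊥C given {Q} in G with Z→· removed — back-door holds.
P(C|do(Z)) = Σ_{Q} P(C|Z,Q)·P(Q).

P(C|do(Z)): backdoor, adjust for {Q}.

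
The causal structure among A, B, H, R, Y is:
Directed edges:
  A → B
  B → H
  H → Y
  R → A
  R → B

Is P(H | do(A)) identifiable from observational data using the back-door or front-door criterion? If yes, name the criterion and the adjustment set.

P(H|do(A)): backdoor, adjust for {R}.

desc(A)\{A}={B,H,Y}; candidates ⊆ {R}.
size 0: {}; under {} A still reaches {B,H,R,Y} ∋ H.
{R}: A⊥H given {R} in G with A→· removed — back-door holds.
P(H|do(A)) = Σ_{R} P(H|A,R)·P(R).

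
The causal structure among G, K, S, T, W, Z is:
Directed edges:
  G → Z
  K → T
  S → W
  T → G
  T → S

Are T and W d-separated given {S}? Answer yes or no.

Bayes-Ball from T | {S} reaches {G,K,Z}.
W ∉ reach(T|{S}) ⇒ T ⊥ W | {S}.

Yes — T ⊥ W | {S}.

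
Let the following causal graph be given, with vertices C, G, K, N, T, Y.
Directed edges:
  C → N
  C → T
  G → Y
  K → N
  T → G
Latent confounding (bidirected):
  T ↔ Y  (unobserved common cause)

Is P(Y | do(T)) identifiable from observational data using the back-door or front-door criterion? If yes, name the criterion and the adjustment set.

P(Y|do(T)): frontdoor, adjust for {G}.

desc(T)\{T}={G,Y}; candidates ⊆ {C,K,N}.
T↔Y: latent back-door arc(s) into T.
size 0: {}; under {} T still reaches {C,N,Y} ∋ Y.
size 1: {C}, {K}, {N}; under {C} T still reaches {Y} ∋ Y.
size 2: {C,K}, {C,N}, {K,N}; under {C,K} T still reaches {Y} ∋ Y.
T↔Y cannot be blocked by any observed set — no back-door set.
{G}: (i) intercepts every directed T→Y path; (ii) no back-door T→{G}; (iii) {T} blocks every back-door {G}→Y. Front-door holds.
P(Y|do(T)) = Σ_{G} P(G|T) Σ_{T'} P(Y|G,T')P(T').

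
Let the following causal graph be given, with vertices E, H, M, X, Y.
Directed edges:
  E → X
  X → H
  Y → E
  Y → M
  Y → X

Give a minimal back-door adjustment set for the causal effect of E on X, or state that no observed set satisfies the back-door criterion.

desc(E)\{E}={H,X}; candidates ⊆ {M,Y}.
size 0: {}; under {} E still reaches {H,M,X,Y} ∋ X.
{Y}: E⊥X given {Y} in G with E→· removed — back-door holds.

E→X: minimal back-door set {Y}.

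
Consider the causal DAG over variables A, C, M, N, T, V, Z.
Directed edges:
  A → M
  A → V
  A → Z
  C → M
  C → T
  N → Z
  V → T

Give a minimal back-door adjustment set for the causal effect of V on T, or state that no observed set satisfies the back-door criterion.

desc(V)\{V}={T}; candidates ⊆ {A,C,M,N,Z}.
∅: V⊥T given ∅ in G with V→· removed — back-door holds.

V→T: minimal back-door set ∅.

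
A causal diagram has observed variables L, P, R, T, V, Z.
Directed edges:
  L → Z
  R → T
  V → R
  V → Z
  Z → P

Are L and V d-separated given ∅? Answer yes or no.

Bayes-Ball from L | ∅ reaches {P,Z}.
V ∉ reach(L|∅) ⇒ L ⊥ V | ∅.

Yes — L ⊥ V | ∅.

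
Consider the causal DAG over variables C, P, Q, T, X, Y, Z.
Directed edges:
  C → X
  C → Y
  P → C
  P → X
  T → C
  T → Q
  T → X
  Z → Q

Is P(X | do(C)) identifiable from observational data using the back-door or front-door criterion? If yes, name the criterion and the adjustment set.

desc(C)\{C}={X,Y}; candidates ⊆ {P,Q,T,Z}.
size 0: {}; under {} C still reaches {P,Q,T,X} ∋ X.
size 1: {P}, {Q}, {T} …(+1); under {P} C still reaches {Q,T,X} ∋ X.
{P,T}: C⊥X given {P,T} in G with C→· removed — back-door holds.
P(X|do(C)) = Σ_{P,T} P(X|C,P,T)·P(P,T).

P(X|do(C)): backdoor, adjust for {P, T}.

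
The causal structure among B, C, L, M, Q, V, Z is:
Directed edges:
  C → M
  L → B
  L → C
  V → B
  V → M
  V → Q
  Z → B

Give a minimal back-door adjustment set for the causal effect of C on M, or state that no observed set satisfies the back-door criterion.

desc(C)\{C}={M}; candidates ⊆ {B,L,Q,V,Z}.
∅: C⊥M given ∅ in G with C→· removed — back-door holds.

C→M: minimal back-door set ∅.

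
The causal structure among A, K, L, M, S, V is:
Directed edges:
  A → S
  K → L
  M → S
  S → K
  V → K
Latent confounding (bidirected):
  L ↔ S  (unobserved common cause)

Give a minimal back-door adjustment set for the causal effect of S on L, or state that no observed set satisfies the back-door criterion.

S→L: no observed back-door set.

desc(S)\{S}={K,L}; candidates ⊆ {A,M,V}.
S↔L: latent back-door arc(s) into S.
size 0: {}; under {} S still reaches {A,L,M} ∋ L.
size 1: {A}, {M}, {V}; under {A} S still reaches {L,M} ∋ L.
size 2: {A,M}, {A,V}, {M,V}; under {A,M} S still reaches {L} ∋ L.
S↔L cannot be blocked by any observed set — no back-door set.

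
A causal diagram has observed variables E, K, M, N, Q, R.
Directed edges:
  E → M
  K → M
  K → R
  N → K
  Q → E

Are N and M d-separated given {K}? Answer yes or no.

Yes — N ⊥ M | {K}.

Bayes-Ball from N | {K} reaches ∅.
M ∉ reach(N|{K}) ⇒ N ⊥ M | {K}.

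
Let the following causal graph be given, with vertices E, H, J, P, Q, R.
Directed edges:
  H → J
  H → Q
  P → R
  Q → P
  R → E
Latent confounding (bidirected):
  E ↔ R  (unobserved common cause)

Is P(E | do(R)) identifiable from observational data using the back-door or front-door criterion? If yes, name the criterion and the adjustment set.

desc(R)\{R}={E}; candidates ⊆ {H,J,P,Q}.
R↔E: latent back-door arc(s) into R.
size 0: {}; under {} R still reaches {E,H,J,P,Q} ∋ E.
size 1: {H}, {J}, {P} …(+1); under {H} R still reaches {E,P,Q} ∋ E.
size 2: {H,J}, {H,P}, {H,Q} …(+3); under {H,J} R still reaches {E,P,Q} ∋ E.
R↔E cannot be blocked by any observed set — no back-door set.
No mediator lies on a directed R→…→E path.
Neither criterion identifies P(E|do(R)) in this graph.

P(E|do(R)): not identifiable (no BD/FD set).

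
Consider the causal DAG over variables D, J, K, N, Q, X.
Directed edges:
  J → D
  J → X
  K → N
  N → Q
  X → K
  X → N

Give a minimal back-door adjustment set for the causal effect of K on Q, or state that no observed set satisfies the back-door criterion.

K→Q: minimal back-door set {X}.

desc(K)\{K}={N,Q}; candidates ⊆ {D,J,X}.
size 0: {}; under {} K still reaches {D,J,N,Q,X} ∋ Q.
{X}: K⊥Q given {X} in G with K→· removed — back-door holds.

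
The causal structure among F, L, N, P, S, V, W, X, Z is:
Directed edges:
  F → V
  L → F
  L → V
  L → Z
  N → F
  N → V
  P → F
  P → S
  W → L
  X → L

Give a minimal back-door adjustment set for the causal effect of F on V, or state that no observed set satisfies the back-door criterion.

F→V: minimal back-door set {L, N}.

desc(F)\{F}={V}; candidates ⊆ {L,N,P,S,W,X,Z}.
size 0: {}; under {} F still reaches {L,N,P,S,V,W,X,Z} ∋ V.
size 1: {L}, {N}, {P} …(+4); under {L} F still reaches {N,P,S,V} ∋ V.
{L,N}: F⊥V given {L,N} in G with F→· removed — back-door holds.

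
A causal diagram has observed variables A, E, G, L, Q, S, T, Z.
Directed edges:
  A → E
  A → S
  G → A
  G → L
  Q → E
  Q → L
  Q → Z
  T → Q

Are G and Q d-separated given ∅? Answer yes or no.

Bayes-Ball from G | ∅ reaches {A,E,L,S}.
Q ∉ reach(G|∅) ⇒ G ⊥ Q | ∅.

Yes — G ⊥ Q | ∅.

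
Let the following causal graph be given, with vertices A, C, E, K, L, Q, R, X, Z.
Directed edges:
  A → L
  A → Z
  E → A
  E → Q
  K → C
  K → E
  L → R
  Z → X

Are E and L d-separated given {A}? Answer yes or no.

Yes — E ⊥ L | {A}.

Bayes-Ball from E | {A} reaches {C,K,Q}.
L ∉ reach(E|{A}) ⇒ E ⊥ L | {A}.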